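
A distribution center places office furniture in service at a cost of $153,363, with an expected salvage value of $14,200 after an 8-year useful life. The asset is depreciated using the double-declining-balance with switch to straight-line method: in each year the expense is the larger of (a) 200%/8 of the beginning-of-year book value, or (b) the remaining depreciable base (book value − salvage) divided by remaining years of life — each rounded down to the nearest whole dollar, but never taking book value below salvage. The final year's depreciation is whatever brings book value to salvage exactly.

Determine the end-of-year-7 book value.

Depreciable base = $153,363 − $14,200 = $139,163.
Year 1: DB = ⌊$153,363 × 200%/8⌋ = $38,340; SL = ⌊$139,163/8⌋ = $17,395 → take DB $38,340. Book value $115,023.
Year 2: DB = ⌊$115,023 × 200%/8⌋ = $28,755; SL = ⌊$100,823/7⌋ = $14,403 → take DB $28,755. Book value $86,268.
Year 3: DB = ⌊$86,268 × 200%/8⌋ = $21,567; SL = ⌊$72,068/6⌋ = $12,011 → take DB $21,567. Book value $64,701.
Year 4: DB = ⌊$64,701 × 200%/8⌋ = $16,175; SL = ⌊$50,501/5⌋ = $10,100 → take DB $16,175. Book value $48,526.
Year 5: DB = ⌊$48,526 × 200%/8⌋ = $12,131; SL = ⌊$34,326/4⌋ = $8,581 → take DB $12,131. Book value $36,395.
Year 6: DB = ⌊$36,395 × 200%/8⌋ = $9,098; SL = ⌊$22,195/3⌋ = $7,398 → take DB $9,098. Book value $27,297.
Year 7: DB = ⌊$27,297 × 200%/8⌋ = $6,824; SL = ⌊$13,097/2⌋ = $6,548 → take DB $6,824. Book value $20,473.

$20,473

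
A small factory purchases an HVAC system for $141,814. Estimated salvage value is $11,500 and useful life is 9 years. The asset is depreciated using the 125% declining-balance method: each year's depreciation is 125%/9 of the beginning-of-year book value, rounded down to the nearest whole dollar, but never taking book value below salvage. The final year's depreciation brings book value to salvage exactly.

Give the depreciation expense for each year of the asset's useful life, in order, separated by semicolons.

$19,696; $16,960; $14,605; $12,576; $10,830; $9,325; $8,030; $6,915; $31,377

Depreciable base = $141,814 − $11,500 = $130,314.
Year 1: ⌊$141,814 × 125%/9⌋ = $19,696. Book value $122,118.
Year 2: ⌊$122,118 × 125%/9⌋ = $16,960. Book value $105,158.
Year 3: ⌊$105,158 × 125%/9⌋ = $14,605. Book value $90,553.
Year 4: ⌊$90,553 × 125%/9⌋ = $12,576. Book value $77,977.
Year 5: ⌊$77,977 × 125%/9⌋ = $10,830. Book value $67,147.
Year 6: ⌊$67,147 × 125%/9⌋ = $9,325. Book value $57,822.
Year 7: ⌊$57,822 × 125%/9⌋ = $8,030. Book value $49,792.
Year 8: ⌊$49,792 × 125%/9⌋ = $6,915. Book value $42,877.
Year 9 (final): $42,877 − $11,500 = $31,377. Book value $11,500.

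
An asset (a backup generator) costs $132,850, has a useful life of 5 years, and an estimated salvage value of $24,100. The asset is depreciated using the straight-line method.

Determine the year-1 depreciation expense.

Depreciable base = $132,850 − $24,100 = $108,750.
Annual expense = $108,750 / 5 = $21,750.

$21,750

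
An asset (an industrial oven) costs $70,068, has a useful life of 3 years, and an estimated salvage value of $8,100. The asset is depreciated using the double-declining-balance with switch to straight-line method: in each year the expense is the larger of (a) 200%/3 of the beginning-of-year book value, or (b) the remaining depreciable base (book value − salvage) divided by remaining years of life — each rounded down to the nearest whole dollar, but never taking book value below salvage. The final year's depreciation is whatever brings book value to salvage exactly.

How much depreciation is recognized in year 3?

Depreciable base = $70,068 − $8,100 = $61,968.
Year 1: DB = ⌊$70,068 × 200%/3⌋ = $46,712; SL = ⌊$61,968/3⌋ = $20,656 → take DB $46,712. Book value $23,356.
Year 2: DB = ⌊$23,356 × 200%/3⌋ = $15,570; SL = ⌊$15,256/2⌋ = $7,628 → take DB $15,570, capped at $15,256. Book value $8,100.
Year 3 (final): $8,100 − $8,100 = $0. Book value $8,100.

$0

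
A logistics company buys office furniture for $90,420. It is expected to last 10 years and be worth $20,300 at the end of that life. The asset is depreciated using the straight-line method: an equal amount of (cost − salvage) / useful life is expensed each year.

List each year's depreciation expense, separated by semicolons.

$7,012; $7,012; $7,012; $7,012; $7,012; $7,012; $7,012; $7,012; $7,012; $7,012

Depreciable base = $90,420 − $20,300 = $70,120.
Annual expense = $70,120 / 10 = $7,012.
End of year 1: book value $83,408.
End of year 2: book value $76,396.
End of year 3: book value $69,384.
End of year 4: book value $62,372.
End of year 5: book value $55,360.
End of year 6: book value $48,348.
End of year 7: book value $41,336.
End of year 8: book value $34,324.
End of year 9: book value $27,312.
End of year 10: book value $20,300.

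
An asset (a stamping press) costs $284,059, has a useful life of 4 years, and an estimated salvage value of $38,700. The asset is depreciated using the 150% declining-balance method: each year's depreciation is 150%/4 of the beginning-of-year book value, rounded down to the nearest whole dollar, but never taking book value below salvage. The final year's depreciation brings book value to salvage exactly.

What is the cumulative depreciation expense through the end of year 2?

$173,098

Depreciable base = $284,059 − $38,700 = $245,359.
Year 1: ⌊$284,059 × 150%/4⌋ = $106,522. Book value $177,537.
Year 2: ⌊$177,537 × 150%/4⌋ = $66,576. Book value $110,961.
Accumulated through year 2 = $284,059 − $110,961 = $173,098.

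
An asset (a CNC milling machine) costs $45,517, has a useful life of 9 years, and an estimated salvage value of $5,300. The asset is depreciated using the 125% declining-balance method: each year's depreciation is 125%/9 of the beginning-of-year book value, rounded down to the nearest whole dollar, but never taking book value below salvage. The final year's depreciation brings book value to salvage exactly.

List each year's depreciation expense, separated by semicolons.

Depreciable base = $45,517 − $5,300 = $40,217.
Year 1: ⌊$45,517 × 125%/9⌋ = $6,321. Book value $39,196.
Year 2: ⌊$39,196 × 125%/9⌋ = $5,443. Book value $33,753.
Year 3: ⌊$33,753 × 125%/9⌋ = $4,687. Book value $29,066.
Year 4: ⌊$29,066 × 125%/9⌋ = $4,036. Book value $25,030.
Year 5: ⌊$25,030 × 125%/9⌋ = $3,476. Book value $21,554.
Year 6: ⌊$21,554 × 125%/9⌋ = $2,993. Book value $18,561.
Year 7: ⌊$18,561 × 125%/9⌋ = $2,577. Book value $15,984.
Year 8: ⌊$15,984 × 125%/9⌋ = $2,220. Book value $13,764.
Year 9 (final): $13,764 − $5,300 = $8,464. Book value $5,300.

$6,321; $5,443; $4,687; $4,036; $3,476; $2,993; $2,577; $2,220; $8,464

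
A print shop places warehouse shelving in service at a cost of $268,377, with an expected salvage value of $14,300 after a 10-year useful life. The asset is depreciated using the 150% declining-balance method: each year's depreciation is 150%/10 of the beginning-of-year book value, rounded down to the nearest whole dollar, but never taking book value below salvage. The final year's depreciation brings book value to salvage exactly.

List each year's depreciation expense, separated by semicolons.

Depreciable base = $268,377 − $14,300 = $254,077.
Year 1: ⌊$268,377 × 150%/10⌋ = $40,256. Book value $228,121.
Year 2: ⌊$228,121 × 150%/10⌋ = $34,218. Book value $193,903.
Year 3: ⌊$193,903 × 150%/10⌋ = $29,085. Book value $164,818.
Year 4: ⌊$164,818 × 150%/10⌋ = $24,722. Book value $140,096.
Year 5: ⌊$140,096 × 150%/10⌋ = $21,014. Book value $119,082.
Year 6: ⌊$119,082 × 150%/10⌋ = $17,862. Book value $101,220.
Year 7: ⌊$101,220 × 150%/10⌋ = $15,183. Book value $86,037.
Year 8: ⌊$86,037 × 150%/10⌋ = $12,905. Book value $73,132.
Year 9: ⌊$73,132 × 150%/10⌋ = $10,969. Book value $62,163.
Year 10 (final): $62,163 − $14,300 = $47,863. Book value $14,300.

$40,256; $34,218; $29,085; $24,722; $21,014; $17,862; $15,183; $12,905; $10,969; $47,863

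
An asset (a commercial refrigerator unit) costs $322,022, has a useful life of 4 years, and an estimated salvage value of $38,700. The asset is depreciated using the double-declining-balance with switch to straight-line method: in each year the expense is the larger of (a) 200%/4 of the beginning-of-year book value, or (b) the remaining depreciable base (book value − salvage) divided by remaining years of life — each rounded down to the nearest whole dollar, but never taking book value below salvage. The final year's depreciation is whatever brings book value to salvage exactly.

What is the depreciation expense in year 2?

Depreciable base = $322,022 − $38,700 = $283,322.
Year 1: DB = ⌊$322,022 × 200%/4⌋ = $161,011; SL = ⌊$283,322/4⌋ = $70,830 → take DB $161,011. Book value $161,011.
Year 2: DB = ⌊$161,011 × 200%/4⌋ = $80,505; SL = ⌊$122,311/3⌋ = $40,770 → take DB $80,505. Book value $80,506.

$80,505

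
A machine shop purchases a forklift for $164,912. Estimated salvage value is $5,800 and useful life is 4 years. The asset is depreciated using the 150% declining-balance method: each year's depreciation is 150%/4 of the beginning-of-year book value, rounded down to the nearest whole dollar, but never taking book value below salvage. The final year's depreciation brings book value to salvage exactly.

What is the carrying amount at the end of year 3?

Depreciable base = $164,912 − $5,800 = $159,112.
Year 1: ⌊$164,912 × 150%/4⌋ = $61,842. Book value $103,070.
Year 2: ⌊$103,070 × 150%/4⌋ = $38,651. Book value $64,419.
Year 3: ⌊$64,419 × 150%/4⌋ = $24,157. Book value $40,262.

$40,262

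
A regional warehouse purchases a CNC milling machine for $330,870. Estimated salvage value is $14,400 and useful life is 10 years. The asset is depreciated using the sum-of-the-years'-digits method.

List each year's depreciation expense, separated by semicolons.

$57,540; $51,786; $46,032; $40,278; $34,524; $28,770; $23,016; $17,262; $11,508; $5,754

Depreciable base = $330,870 − $14,400 = $316,470.
Sum of the years' digits = 10+9+8+7+6+5+4+3+2+1 = 55.
Year 1: $316,470 × 10/55 = $57,540. Book value $273,330.
Year 2: $316,470 × 9/55 = $51,786. Book value $221,544.
Year 3: $316,470 × 8/55 = $46,032. Book value $175,512.
Year 4: $316,470 × 7/55 = $40,278. Book value $135,234.
Year 5: $316,470 × 6/55 = $34,524. Book value $100,710.
Year 6: $316,470 × 5/55 = $28,770. Book value $71,940.
Year 7: $316,470 × 4/55 = $23,016. Book value $48,924.
Year 8: $316,470 × 3/55 = $17,262. Book value $31,662.
Year 9: $316,470 × 2/55 = $11,508. Book value $20,154.
Year 10: $316,470 × 1/55 = $5,754. Book value $14,400.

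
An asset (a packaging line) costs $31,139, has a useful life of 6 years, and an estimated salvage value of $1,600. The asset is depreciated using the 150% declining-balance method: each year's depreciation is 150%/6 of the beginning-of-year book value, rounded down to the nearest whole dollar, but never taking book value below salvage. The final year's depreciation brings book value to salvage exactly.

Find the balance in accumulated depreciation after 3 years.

Depreciable base = $31,139 − $1,600 = $29,539.
Year 1: ⌊$31,139 × 150%/6⌋ = $7,784. Book value $23,355.
Year 2: ⌊$23,355 × 150%/6⌋ = $5,838. Book value $17,517.
Year 3: ⌊$17,517 × 150%/6⌋ = $4,379. Book value $13,138.
Accumulated through year 3 = $31,139 − $13,138 = $18,001.

$18,001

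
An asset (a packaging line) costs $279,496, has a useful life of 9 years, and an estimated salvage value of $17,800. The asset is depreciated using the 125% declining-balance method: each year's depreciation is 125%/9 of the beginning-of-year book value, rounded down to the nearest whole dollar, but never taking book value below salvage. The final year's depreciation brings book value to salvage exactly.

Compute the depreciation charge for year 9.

$66,700

Depreciable base = $279,496 − $17,800 = $261,696.
Year 1: ⌊$279,496 × 125%/9⌋ = $38,818. Book value $240,678.
Year 2: ⌊$240,678 × 125%/9⌋ = $33,427. Book value $207,251.
Year 3: ⌊$207,251 × 125%/9⌋ = $28,784. Book value $178,467.
Year 4: ⌊$178,467 × 125%/9⌋ = $24,787. Book value $153,680.
Year 5: ⌊$153,680 × 125%/9⌋ = $21,344. Book value $132,336.
Year 6: ⌊$132,336 × 125%/9⌋ = $18,380. Book value $113,956.
Year 7: ⌊$113,956 × 125%/9⌋ = $15,827. Book value $98,129.
Year 8: ⌊$98,129 × 125%/9⌋ = $13,629. Book value $84,500.
Year 9 (final): $84,500 − $17,800 = $66,700. Book value $17,800.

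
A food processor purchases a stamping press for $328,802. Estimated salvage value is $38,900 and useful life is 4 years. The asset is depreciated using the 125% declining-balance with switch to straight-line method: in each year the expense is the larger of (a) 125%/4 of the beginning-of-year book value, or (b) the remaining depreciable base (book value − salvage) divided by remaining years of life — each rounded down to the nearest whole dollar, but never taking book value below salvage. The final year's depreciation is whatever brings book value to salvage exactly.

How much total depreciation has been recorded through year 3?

$231,646

Depreciable base = $328,802 − $38,900 = $289,902.
Year 1: DB = ⌊$328,802 × 125%/4⌋ = $102,750; SL = ⌊$289,902/4⌋ = $72,475 → take DB $102,750. Book value $226,052.
Year 2: DB = ⌊$226,052 × 125%/4⌋ = $70,641; SL = ⌊$187,152/3⌋ = $62,384 → take DB $70,641. Book value $155,411.
Year 3: DB = ⌊$155,411 × 125%/4⌋ = $48,565; SL = ⌊$116,511/2⌋ = $58,255 → take SL $58,255. Book value $97,156.
Accumulated through year 3 = $328,802 − $97,156 = $231,646.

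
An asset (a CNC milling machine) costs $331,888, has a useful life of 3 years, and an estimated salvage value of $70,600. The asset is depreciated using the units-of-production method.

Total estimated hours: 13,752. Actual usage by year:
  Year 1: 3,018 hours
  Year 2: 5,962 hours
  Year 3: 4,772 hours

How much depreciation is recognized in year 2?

$113,278

Depreciable base = $331,888 − $70,600 = $261,288.
Rate = $261,288 / 13,752 hours = $19 per hour.
Year 1: 3,018 × $19 = $57,342. Book value $274,546.
Year 2: 5,962 × $19 = $113,278. Book value $161,268.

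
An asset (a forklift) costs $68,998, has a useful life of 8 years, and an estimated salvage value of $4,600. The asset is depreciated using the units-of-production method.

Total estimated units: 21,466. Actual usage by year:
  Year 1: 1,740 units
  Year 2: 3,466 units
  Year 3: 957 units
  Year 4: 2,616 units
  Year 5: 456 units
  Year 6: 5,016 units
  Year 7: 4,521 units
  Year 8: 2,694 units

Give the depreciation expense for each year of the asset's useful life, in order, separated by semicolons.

Depreciable base = $68,998 − $4,600 = $64,398.
Rate = $64,398 / 21,466 units = $3 per unit.
Year 1: 1,740 × $3 = $5,220. Book value $63,778.
Year 2: 3,466 × $3 = $10,398. Book value $53,380.
Year 3: 957 × $3 = $2,871. Book value $50,509.
Year 4: 2,616 × $3 = $7,848. Book value $42,661.
Year 5: 456 × $3 = $1,368. Book value $41,293.
Year 6: 5,016 × $3 = $15,048. Book value $26,245.
Year 7: 4,521 × $3 = $13,563. Book value $12,682.
Year 8: 2,694 × $3 = $8,082. Book value $4,600.

$5,220; $10,398; $2,871; $7,848; $1,368; $15,048; $13,563; $8,082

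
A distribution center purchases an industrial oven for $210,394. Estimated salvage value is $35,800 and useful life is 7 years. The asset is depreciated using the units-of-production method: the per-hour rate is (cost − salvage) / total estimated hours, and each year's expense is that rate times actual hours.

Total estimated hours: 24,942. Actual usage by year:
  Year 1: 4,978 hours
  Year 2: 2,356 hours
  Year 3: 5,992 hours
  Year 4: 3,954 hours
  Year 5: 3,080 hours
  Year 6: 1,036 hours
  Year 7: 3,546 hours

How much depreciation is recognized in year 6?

Depreciable base = $210,394 − $35,800 = $174,594.
Rate = $174,594 / 24,942 hours = $7 per hour.
Year 1: 4,978 × $7 = $34,846. Book value $175,548.
Year 2: 2,356 × $7 = $16,492. Book value $159,056.
Year 3: 5,992 × $7 = $41,944. Book value $117,112.
Year 4: 3,954 × $7 = $27,678. Book value $89,434.
Year 5: 3,080 × $7 = $21,560. Book value $67,874.
Year 6: 1,036 × $7 = $7,252. Book value $60,622.

$7,252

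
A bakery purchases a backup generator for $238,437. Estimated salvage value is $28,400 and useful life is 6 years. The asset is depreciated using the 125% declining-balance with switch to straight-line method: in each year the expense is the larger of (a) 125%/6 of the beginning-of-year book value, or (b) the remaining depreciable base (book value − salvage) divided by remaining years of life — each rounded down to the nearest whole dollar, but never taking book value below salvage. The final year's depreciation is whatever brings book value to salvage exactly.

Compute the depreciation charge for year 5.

Depreciable base = $238,437 − $28,400 = $210,037.
Year 1: DB = ⌊$238,437 × 125%/6⌋ = $49,674; SL = ⌊$210,037/6⌋ = $35,006 → take DB $49,674. Book value $188,763.
Year 2: DB = ⌊$188,763 × 125%/6⌋ = $39,325; SL = ⌊$160,363/5⌋ = $32,072 → take DB $39,325. Book value $149,438.
Year 3: DB = ⌊$149,438 × 125%/6⌋ = $31,132; SL = ⌊$121,038/4⌋ = $30,259 → take DB $31,132. Book value $118,306.
Year 4: DB = ⌊$118,306 × 125%/6⌋ = $24,647; SL = ⌊$89,906/3⌋ = $29,968 → take SL $29,968. Book value $88,338.
Year 5: DB = ⌊$88,338 × 125%/6⌋ = $18,403; SL = ⌊$59,938/2⌋ = $29,969 → take SL $29,969. Book value $58,369.

$29,969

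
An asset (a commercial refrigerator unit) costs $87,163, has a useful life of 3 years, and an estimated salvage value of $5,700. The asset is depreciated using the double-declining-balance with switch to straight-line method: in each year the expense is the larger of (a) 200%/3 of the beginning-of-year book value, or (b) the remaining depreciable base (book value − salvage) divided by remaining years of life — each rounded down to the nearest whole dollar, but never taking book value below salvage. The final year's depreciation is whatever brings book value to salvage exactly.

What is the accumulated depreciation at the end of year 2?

Depreciable base = $87,163 − $5,700 = $81,463.
Year 1: DB = ⌊$87,163 × 200%/3⌋ = $58,108; SL = ⌊$81,463/3⌋ = $27,154 → take DB $58,108. Book value $29,055.
Year 2: DB = ⌊$29,055 × 200%/3⌋ = $19,370; SL = ⌊$23,355/2⌋ = $11,677 → take DB $19,370. Book value $9,685.
Accumulated through year 2 = $87,163 − $9,685 = $77,478.

$77,478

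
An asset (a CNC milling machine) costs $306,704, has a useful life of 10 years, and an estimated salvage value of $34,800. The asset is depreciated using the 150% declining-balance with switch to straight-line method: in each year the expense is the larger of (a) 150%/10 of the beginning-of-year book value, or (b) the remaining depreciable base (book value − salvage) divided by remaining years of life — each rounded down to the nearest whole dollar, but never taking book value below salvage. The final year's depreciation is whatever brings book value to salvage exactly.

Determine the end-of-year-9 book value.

Depreciable base = $306,704 − $34,800 = $271,904.
Year 1: DB = ⌊$306,704 × 150%/10⌋ = $46,005; SL = ⌊$271,904/10⌋ = $27,190 → take DB $46,005. Book value $260,699.
Year 2: DB = ⌊$260,699 × 150%/10⌋ = $39,104; SL = ⌊$225,899/9⌋ = $25,099 → take DB $39,104. Book value $221,595.
Year 3: DB = ⌊$221,595 × 150%/10⌋ = $33,239; SL = ⌊$186,795/8⌋ = $23,349 → take DB $33,239. Book value $188,356.
Year 4: DB = ⌊$188,356 × 150%/10⌋ = $28,253; SL = ⌊$153,556/7⌋ = $21,936 → take DB $28,253. Book value $160,103.
Year 5: DB = ⌊$160,103 × 150%/10⌋ = $24,015; SL = ⌊$125,303/6⌋ = $20,883 → take DB $24,015. Book value $136,088.
Year 6: DB = ⌊$136,088 × 150%/10⌋ = $20,413; SL = ⌊$101,288/5⌋ = $20,257 → take DB $20,413. Book value $115,675.
Year 7: DB = ⌊$115,675 × 150%/10⌋ = $17,351; SL = ⌊$80,875/4⌋ = $20,218 → take SL $20,218. Book value $95,457.
Year 8: DB = ⌊$95,457 × 150%/10⌋ = $14,318; SL = ⌊$60,657/3⌋ = $20,219 → take SL $20,219. Book value $75,238.
Year 9: DB = ⌊$75,238 × 150%/10⌋ = $11,285; SL = ⌊$40,438/2⌋ = $20,219 → take SL $20,219. Book value $55,019.

$55,019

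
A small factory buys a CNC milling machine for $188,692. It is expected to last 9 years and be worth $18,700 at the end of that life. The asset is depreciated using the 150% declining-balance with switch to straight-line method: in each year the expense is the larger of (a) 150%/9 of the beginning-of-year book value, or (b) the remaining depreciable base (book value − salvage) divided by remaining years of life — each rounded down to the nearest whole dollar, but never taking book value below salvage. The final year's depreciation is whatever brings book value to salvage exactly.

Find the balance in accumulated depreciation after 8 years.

Depreciable base = $188,692 − $18,700 = $169,992.
Year 1: DB = ⌊$188,692 × 150%/9⌋ = $31,448; SL = ⌊$169,992/9⌋ = $18,888 → take DB $31,448. Book value $157,244.
Year 2: DB = ⌊$157,244 × 150%/9⌋ = $26,207; SL = ⌊$138,544/8⌋ = $17,318 → take DB $26,207. Book value $131,037.
Year 3: DB = ⌊$131,037 × 150%/9⌋ = $21,839; SL = ⌊$112,337/7⌋ = $16,048 → take DB $21,839. Book value $109,198.
Year 4: DB = ⌊$109,198 × 150%/9⌋ = $18,199; SL = ⌊$90,498/6⌋ = $15,083 → take DB $18,199. Book value $90,999.
Year 5: DB = ⌊$90,999 × 150%/9⌋ = $15,166; SL = ⌊$72,299/5⌋ = $14,459 → take DB $15,166. Book value $75,833.
Year 6: DB = ⌊$75,833 × 150%/9⌋ = $12,638; SL = ⌊$57,133/4⌋ = $14,283 → take SL $14,283. Book value $61,550.
Year 7: DB = ⌊$61,550 × 150%/9⌋ = $10,258; SL = ⌊$42,850/3⌋ = $14,283 → take SL $14,283. Book value $47,267.
Year 8: DB = ⌊$47,267 × 150%/9⌋ = $7,877; SL = ⌊$28,567/2⌋ = $14,283 → take SL $14,283. Book value $32,984.
Accumulated through year 8 = $188,692 − $32,984 = $155,708.

$155,708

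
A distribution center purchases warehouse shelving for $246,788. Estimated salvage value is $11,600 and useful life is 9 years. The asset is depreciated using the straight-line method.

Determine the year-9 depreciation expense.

Depreciable base = $246,788 − $11,600 = $235,188.
Annual expense = $235,188 / 9 = $26,132.

$26,132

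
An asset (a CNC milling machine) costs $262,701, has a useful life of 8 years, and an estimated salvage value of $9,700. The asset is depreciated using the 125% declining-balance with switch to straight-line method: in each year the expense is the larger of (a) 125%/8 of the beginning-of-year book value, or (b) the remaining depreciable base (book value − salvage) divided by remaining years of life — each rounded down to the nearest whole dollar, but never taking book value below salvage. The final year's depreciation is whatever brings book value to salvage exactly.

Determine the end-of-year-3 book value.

Depreciable base = $262,701 − $9,700 = $253,001.
Year 1: DB = ⌊$262,701 × 125%/8⌋ = $41,047; SL = ⌊$253,001/8⌋ = $31,625 → take DB $41,047. Book value $221,654.
Year 2: DB = ⌊$221,654 × 125%/8⌋ = $34,633; SL = ⌊$211,954/7⌋ = $30,279 → take DB $34,633. Book value $187,021.
Year 3: DB = ⌊$187,021 × 125%/8⌋ = $29,222; SL = ⌊$177,321/6⌋ = $29,553 → take SL $29,553. Book value $157,468.

$157,468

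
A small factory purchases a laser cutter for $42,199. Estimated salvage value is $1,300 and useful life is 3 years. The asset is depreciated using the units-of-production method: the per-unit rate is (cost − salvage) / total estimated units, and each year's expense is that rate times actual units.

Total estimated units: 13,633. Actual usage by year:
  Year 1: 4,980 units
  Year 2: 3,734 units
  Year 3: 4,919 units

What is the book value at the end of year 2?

Depreciable base = $42,199 − $1,300 = $40,899.
Rate = $40,899 / 13,633 units = $3 per unit.
Year 1: 4,980 × $3 = $14,940. Book value $27,259.
Year 2: 3,734 × $3 = $11,202. Book value $16,057.

$16,057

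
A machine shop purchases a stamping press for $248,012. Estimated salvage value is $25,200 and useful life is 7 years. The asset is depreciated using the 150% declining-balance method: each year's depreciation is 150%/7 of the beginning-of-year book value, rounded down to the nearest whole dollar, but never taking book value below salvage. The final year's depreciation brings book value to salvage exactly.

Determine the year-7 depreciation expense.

$33,155

Depreciable base = $248,012 − $25,200 = $222,812.
Year 1: ⌊$248,012 × 150%/7⌋ = $53,145. Book value $194,867.
Year 2: ⌊$194,867 × 150%/7⌋ = $41,757. Book value $153,110.
Year 3: ⌊$153,110 × 150%/7⌋ = $32,809. Book value $120,301.
Year 4: ⌊$120,301 × 150%/7⌋ = $25,778. Book value $94,523.
Year 5: ⌊$94,523 × 150%/7⌋ = $20,254. Book value $74,269.
Year 6: ⌊$74,269 × 150%/7⌋ = $15,914. Book value $58,355.
Year 7 (final): $58,355 − $25,200 = $33,155. Book value $25,200.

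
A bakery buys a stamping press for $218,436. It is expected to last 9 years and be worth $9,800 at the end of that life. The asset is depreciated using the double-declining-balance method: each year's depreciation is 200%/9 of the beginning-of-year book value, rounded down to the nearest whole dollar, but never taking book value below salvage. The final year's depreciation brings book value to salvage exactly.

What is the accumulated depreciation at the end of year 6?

$170,078

Depreciable base = $218,436 − $9,800 = $208,636.
Year 1: ⌊$218,436 × 200%/9⌋ = $48,541. Book value $169,895.
Year 2: ⌊$169,895 × 200%/9⌋ = $37,754. Book value $132,141.
Year 3: ⌊$132,141 × 200%/9⌋ = $29,364. Book value $102,777.
Year 4: ⌊$102,777 × 200%/9⌋ = $22,839. Book value $79,938.
Year 5: ⌊$79,938 × 200%/9⌋ = $17,764. Book value $62,174.
Year 6: ⌊$62,174 × 200%/9⌋ = $13,816. Book value $48,358.
Accumulated through year 6 = $218,436 − $48,358 = $170,078.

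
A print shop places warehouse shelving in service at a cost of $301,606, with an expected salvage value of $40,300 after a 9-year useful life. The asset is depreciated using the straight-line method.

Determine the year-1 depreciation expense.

$29,034

Depreciable base = $301,606 − $40,300 = $261,306.
Annual expense = $261,306 / 9 = $29,034.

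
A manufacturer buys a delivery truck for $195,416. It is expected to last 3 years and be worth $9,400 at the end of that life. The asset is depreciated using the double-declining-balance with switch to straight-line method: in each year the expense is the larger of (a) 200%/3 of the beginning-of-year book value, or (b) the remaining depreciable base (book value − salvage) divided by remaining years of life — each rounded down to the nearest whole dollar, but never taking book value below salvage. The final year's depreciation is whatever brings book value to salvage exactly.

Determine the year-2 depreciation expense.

Depreciable base = $195,416 − $9,400 = $186,016.
Year 1: DB = ⌊$195,416 × 200%/3⌋ = $130,277; SL = ⌊$186,016/3⌋ = $62,005 → take DB $130,277. Book value $65,139.
Year 2: DB = ⌊$65,139 × 200%/3⌋ = $43,426; SL = ⌊$55,739/2⌋ = $27,869 → take DB $43,426. Book value $21,713.

$43,426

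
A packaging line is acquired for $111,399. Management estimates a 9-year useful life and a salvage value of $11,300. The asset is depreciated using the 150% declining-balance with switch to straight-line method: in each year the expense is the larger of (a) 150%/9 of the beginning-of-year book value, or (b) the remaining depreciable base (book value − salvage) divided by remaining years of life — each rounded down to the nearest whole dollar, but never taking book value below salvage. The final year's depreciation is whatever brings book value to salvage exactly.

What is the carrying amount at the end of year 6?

Depreciable base = $111,399 − $11,300 = $100,099.
Year 1: DB = ⌊$111,399 × 150%/9⌋ = $18,566; SL = ⌊$100,099/9⌋ = $11,122 → take DB $18,566. Book value $92,833.
Year 2: DB = ⌊$92,833 × 150%/9⌋ = $15,472; SL = ⌊$81,533/8⌋ = $10,191 → take DB $15,472. Book value $77,361.
Year 3: DB = ⌊$77,361 × 150%/9⌋ = $12,893; SL = ⌊$66,061/7⌋ = $9,437 → take DB $12,893. Book value $64,468.
Year 4: DB = ⌊$64,468 × 150%/9⌋ = $10,744; SL = ⌊$53,168/6⌋ = $8,861 → take DB $10,744. Book value $53,724.
Year 5: DB = ⌊$53,724 × 150%/9⌋ = $8,954; SL = ⌊$42,424/5⌋ = $8,484 → take DB $8,954. Book value $44,770.
Year 6: DB = ⌊$44,770 × 150%/9⌋ = $7,461; SL = ⌊$33,470/4⌋ = $8,367 → take SL $8,367. Book value $36,403.

$36,403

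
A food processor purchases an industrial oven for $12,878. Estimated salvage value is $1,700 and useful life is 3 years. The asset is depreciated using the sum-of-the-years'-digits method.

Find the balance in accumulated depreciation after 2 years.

Depreciable base = $12,878 − $1,700 = $11,178.
Sum of the years' digits = 3+2+1 = 6.
Year 1: $11,178 × 3/6 = $5,589. Book value $7,289.
Year 2: $11,178 × 2/6 = $3,726. Book value $3,563.
Accumulated through year 2 = $12,878 − $3,563 = $9,315.

$9,315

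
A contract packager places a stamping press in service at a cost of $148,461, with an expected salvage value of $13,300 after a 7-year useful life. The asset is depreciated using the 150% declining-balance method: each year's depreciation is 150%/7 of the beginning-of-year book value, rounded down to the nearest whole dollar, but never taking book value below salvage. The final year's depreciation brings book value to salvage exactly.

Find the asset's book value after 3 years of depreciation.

Depreciable base = $148,461 − $13,300 = $135,161.
Year 1: ⌊$148,461 × 150%/7⌋ = $31,813. Book value $116,648.
Year 2: ⌊$116,648 × 150%/7⌋ = $24,996. Book value $91,652.
Year 3: ⌊$91,652 × 150%/7⌋ = $19,639. Book value $72,013.

$72,013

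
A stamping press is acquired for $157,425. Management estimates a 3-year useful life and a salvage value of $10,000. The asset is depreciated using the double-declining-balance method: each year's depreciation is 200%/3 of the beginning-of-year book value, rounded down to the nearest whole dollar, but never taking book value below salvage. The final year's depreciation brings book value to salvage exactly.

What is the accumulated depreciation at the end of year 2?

$139,933

Depreciable base = $157,425 − $10,000 = $147,425.
Year 1: ⌊$157,425 × 200%/3⌋ = $104,950. Book value $52,475.
Year 2: ⌊$52,475 × 200%/3⌋ = $34,983. Book value $17,492.
Accumulated through year 2 = $157,425 − $17,492 = $139,933.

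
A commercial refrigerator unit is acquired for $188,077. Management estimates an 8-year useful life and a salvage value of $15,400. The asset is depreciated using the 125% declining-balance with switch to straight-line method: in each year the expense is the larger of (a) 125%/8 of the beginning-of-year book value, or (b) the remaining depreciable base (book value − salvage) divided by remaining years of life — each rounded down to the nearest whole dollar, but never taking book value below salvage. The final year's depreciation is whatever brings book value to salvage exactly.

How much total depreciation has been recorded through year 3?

$75,103

Depreciable base = $188,077 − $15,400 = $172,677.
Year 1: DB = ⌊$188,077 × 125%/8⌋ = $29,387; SL = ⌊$172,677/8⌋ = $21,584 → take DB $29,387. Book value $158,690.
Year 2: DB = ⌊$158,690 × 125%/8⌋ = $24,795; SL = ⌊$143,290/7⌋ = $20,470 → take DB $24,795. Book value $133,895.
Year 3: DB = ⌊$133,895 × 125%/8⌋ = $20,921; SL = ⌊$118,495/6⌋ = $19,749 → take DB $20,921. Book value $112,974.
Accumulated through year 3 = $188,077 − $112,974 = $75,103.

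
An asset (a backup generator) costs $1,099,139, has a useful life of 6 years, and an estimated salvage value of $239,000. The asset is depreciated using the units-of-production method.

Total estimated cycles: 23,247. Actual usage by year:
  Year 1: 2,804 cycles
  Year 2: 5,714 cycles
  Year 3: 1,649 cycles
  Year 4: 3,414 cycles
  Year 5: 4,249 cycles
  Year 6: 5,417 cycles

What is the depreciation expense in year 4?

Depreciable base = $1,099,139 − $239,000 = $860,139.
Rate = $860,139 / 23,247 cycles = $37 per cycle.
Year 1: 2,804 × $37 = $103,748. Book value $995,391.
Year 2: 5,714 × $37 = $211,418. Book value $783,973.
Year 3: 1,649 × $37 = $61,013. Book value $722,960.
Year 4: 3,414 × $37 = $126,318. Book value $596,642.

$126,318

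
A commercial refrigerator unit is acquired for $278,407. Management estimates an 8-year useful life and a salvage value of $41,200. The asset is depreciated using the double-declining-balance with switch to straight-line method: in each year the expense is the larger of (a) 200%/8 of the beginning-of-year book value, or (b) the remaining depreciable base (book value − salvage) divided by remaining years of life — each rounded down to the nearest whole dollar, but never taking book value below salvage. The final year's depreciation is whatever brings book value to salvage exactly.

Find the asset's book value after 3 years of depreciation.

$117,454

Depreciable base = $278,407 − $41,200 = $237,207.
Year 1: DB = ⌊$278,407 × 200%/8⌋ = $69,601; SL = ⌊$237,207/8⌋ = $29,650 → take DB $69,601. Book value $208,806.
Year 2: DB = ⌊$208,806 × 200%/8⌋ = $52,201; SL = ⌊$167,606/7⌋ = $23,943 → take DB $52,201. Book value $156,605.
Year 3: DB = ⌊$156,605 × 200%/8⌋ = $39,151; SL = ⌊$115,405/6⌋ = $19,234 → take DB $39,151. Book value $117,454.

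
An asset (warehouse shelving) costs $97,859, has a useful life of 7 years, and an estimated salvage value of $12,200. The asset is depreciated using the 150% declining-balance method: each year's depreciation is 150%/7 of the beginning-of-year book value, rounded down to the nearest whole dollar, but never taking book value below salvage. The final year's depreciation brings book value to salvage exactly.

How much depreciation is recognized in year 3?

Depreciable base = $97,859 − $12,200 = $85,659.
Year 1: ⌊$97,859 × 150%/7⌋ = $20,969. Book value $76,890.
Year 2: ⌊$76,890 × 150%/7⌋ = $16,476. Book value $60,414.
Year 3: ⌊$60,414 × 150%/7⌋ = $12,945. Book value $47,469.

$12,945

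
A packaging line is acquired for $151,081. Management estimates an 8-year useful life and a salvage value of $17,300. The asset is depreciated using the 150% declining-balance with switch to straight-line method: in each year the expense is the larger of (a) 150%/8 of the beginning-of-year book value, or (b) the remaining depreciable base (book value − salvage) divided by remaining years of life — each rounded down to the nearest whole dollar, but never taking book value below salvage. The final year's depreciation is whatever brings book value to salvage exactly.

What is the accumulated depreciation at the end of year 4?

Depreciable base = $151,081 − $17,300 = $133,781.
Year 1: DB = ⌊$151,081 × 150%/8⌋ = $28,327; SL = ⌊$133,781/8⌋ = $16,722 → take DB $28,327. Book value $122,754.
Year 2: DB = ⌊$122,754 × 150%/8⌋ = $23,016; SL = ⌊$105,454/7⌋ = $15,064 → take DB $23,016. Book value $99,738.
Year 3: DB = ⌊$99,738 × 150%/8⌋ = $18,700; SL = ⌊$82,438/6⌋ = $13,739 → take DB $18,700. Book value $81,038.
Year 4: DB = ⌊$81,038 × 150%/8⌋ = $15,194; SL = ⌊$63,738/5⌋ = $12,747 → take DB $15,194. Book value $65,844.
Accumulated through year 4 = $151,081 − $65,844 = $85,237.

$85,237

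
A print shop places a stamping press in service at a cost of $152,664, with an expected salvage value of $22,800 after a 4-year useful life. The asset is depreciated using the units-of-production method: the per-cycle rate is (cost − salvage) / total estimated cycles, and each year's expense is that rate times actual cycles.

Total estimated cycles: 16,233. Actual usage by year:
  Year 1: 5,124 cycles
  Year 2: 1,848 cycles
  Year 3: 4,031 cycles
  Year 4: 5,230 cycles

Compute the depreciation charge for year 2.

$14,784

Depreciable base = $152,664 − $22,800 = $129,864.
Rate = $129,864 / 16,233 cycles = $8 per cycle.
Year 1: 5,124 × $8 = $40,992. Book value $111,672.
Year 2: 1,848 × $8 = $14,784. Book value $96,888.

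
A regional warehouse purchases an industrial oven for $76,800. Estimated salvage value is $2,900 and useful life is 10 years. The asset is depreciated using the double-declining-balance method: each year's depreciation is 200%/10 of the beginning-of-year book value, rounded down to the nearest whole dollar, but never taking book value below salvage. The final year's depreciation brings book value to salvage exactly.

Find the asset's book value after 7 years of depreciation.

$16,108

Depreciable base = $76,800 − $2,900 = $73,900.
Year 1: ⌊$76,800 × 200%/10⌋ = $15,360. Book value $61,440.
Year 2: ⌊$61,440 × 200%/10⌋ = $12,288. Book value $49,152.
Year 3: ⌊$49,152 × 200%/10⌋ = $9,830. Book value $39,322.
Year 4: ⌊$39,322 × 200%/10⌋ = $7,864. Book value $31,458.
Year 5: ⌊$31,458 × 200%/10⌋ = $6,291. Book value $25,167.
Year 6: ⌊$25,167 × 200%/10⌋ = $5,033. Book value $20,134.
Year 7: ⌊$20,134 × 200%/10⌋ = $4,026. Book value $16,108.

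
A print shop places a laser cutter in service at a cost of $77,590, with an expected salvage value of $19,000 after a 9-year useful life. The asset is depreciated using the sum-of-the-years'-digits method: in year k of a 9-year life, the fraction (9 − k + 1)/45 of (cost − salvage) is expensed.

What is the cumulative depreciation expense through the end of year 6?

Depreciable base = $77,590 − $19,000 = $58,590.
Sum of the years' digits = 9+8+7+6+5+4+3+2+1 = 45.
Year 1: $58,590 × 9/45 = $11,718. Book value $65,872.
Year 2: $58,590 × 8/45 = $10,416. Book value $55,456.
Year 3: $58,590 × 7/45 = $9,114. Book value $46,342.
Year 4: $58,590 × 6/45 = $7,812. Book value $38,530.
Year 5: $58,590 × 5/45 = $6,510. Book value $32,020.
Year 6: $58,590 × 4/45 = $5,208. Book value $26,812.
Accumulated through year 6 = $77,590 − $26,812 = $50,778.

$50,778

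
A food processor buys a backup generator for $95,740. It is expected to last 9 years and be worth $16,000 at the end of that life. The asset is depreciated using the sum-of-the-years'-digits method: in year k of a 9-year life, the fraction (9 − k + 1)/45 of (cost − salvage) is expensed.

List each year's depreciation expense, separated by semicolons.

Depreciable base = $95,740 − $16,000 = $79,740.
Sum of the years' digits = 9+8+7+6+5+4+3+2+1 = 45.
Year 1: $79,740 × 9/45 = $15,948. Book value $79,792.
Year 2: $79,740 × 8/45 = $14,176. Book value $65,616.
Year 3: $79,740 × 7/45 = $12,404. Book value $53,212.
Year 4: $79,740 × 6/45 = $10,632. Book value $42,580.
Year 5: $79,740 × 5/45 = $8,860. Book value $33,720.
Year 6: $79,740 × 4/45 = $7,088. Book value $26,632.
Year 7: $79,740 × 3/45 = $5,316. Book value $21,316.
Year 8: $79,740 × 2/45 = $3,544. Book value $17,772.
Year 9: $79,740 × 1/45 = $1,772. Book value $16,000.

$15,948; $14,176; $12,404; $10,632; $8,860; $7,088; $5,316; $3,544; $1,772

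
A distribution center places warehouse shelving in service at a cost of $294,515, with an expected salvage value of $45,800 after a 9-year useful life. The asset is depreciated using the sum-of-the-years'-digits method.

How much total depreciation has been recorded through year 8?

$243,188

Depreciable base = $294,515 − $45,800 = $248,715.
Sum of the years' digits = 9+8+7+6+5+4+3+2+1 = 45.
Year 1: $248,715 × 9/45 = $49,743. Book value $244,772.
Year 2: $248,715 × 8/45 = $44,216. Book value $200,556.
Year 3: $248,715 × 7/45 = $38,689. Book value $161,867.
Year 4: $248,715 × 6/45 = $33,162. Book value $128,705.
Year 5: $248,715 × 5/45 = $27,635. Book value $101,070.
Year 6: $248,715 × 4/45 = $22,108. Book value $78,962.
Year 7: $248,715 × 3/45 = $16,581. Book value $62,381.
Year 8: $248,715 × 2/45 = $11,054. Book value $51,327.
Accumulated through year 8 = $294,515 − $51,327 = $243,188.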